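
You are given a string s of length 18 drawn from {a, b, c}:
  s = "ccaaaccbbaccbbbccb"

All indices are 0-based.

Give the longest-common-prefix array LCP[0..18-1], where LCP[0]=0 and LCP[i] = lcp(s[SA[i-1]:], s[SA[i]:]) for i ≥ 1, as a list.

[0, 2, 1, 5, 0, 1, 1, 2, 2, 1, 0, 1, 2, 3, 1, 2, 3, 4]

sorted suffixes:
  #0 SA[0]=2  'aaaccbbaccbbbccb'
  #1 SA[1]=3  'aaccbbaccbbbccb'
  #2 SA[2]=4  'accbbaccbbbccb'
  #3 SA[3]=9  'accbbbccb'
  #4 SA[4]=17  'b'
  #5 SA[5]=8  'baccbbbccb'
  #6 SA[6]=7  'bbaccbbbccb'
  #7 SA[7]=12  'bbbccb'
  #8 SA[8]=13  'bbccb'
  #9 SA[9]=14  'bccb'
  #10 SA[10]=1  'caaaccbbaccbbbccb'
  #11 SA[11]=16  'cb'
  #12 SA[12]=6  'cbbaccbbbccb'
  #13 SA[13]=11  'cbbbccb'
  #14 SA[14]=0  'ccaaaccbbaccbbbccb'
  #15 SA[15]=15  'ccb'
  #16 SA[16]=5  'ccbbaccbbbccb'
  #17 SA[17]=10  'ccbbbccb'

SA = [2, 3, 4, 9, 17, 8, 7, 12, 13, 14, 1, 16, 6, 11, 0, 15, 5, 10]
rank  pair      lcp
   1  s[2:],s[3:]  2  'aa'
   2  s[3:],s[4:]  1  'a'
   3  s[4:],s[9:]  5  'accbb'
   4  s[9:],s[17:]  0  ''
   5  s[17:],s[8:]  1  'b'
   6  s[8:],s[7:]  1  'b'
   7  s[7:],s[12:]  2  'bb'
   8  s[12:],s[13:]  2  'bb'
   9  s[13:],s[14:]  1  'b'
  10  s[14:],s[1:]  0  ''
  11  s[1:],s[16:]  1  'c'
  12  s[16:],s[6:]  2  'cb'
  13  s[6:],s[11:]  3  'cbb'
  14  s[11:],s[0:]  1  'c'
  15  s[0:],s[15:]  2  'cc'
  16  s[15:],s[5:]  3  'ccb'
  17  s[5:],s[10:]  4  'ccbb'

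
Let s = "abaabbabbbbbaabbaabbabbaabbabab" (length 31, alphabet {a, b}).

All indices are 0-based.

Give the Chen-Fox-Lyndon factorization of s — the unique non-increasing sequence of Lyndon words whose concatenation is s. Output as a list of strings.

emit factor 1: 'ab' (i=0, period=2)
emit factor 2: 'aabbabbbbb' (i=2, period=10)
emit factor 3: 'aabbaabbabbaabbabab' (i=12, period=19)

["ab", "aabbabbbbb", "aabbaabbabbaabbabab"]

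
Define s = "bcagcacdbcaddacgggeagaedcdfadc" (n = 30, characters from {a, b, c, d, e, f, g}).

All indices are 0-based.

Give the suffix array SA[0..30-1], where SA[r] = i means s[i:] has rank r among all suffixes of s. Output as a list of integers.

rank | idx | suffix
   0 |   5 | acdbcaddacgggeagaedcdfadc
   1 |  13 | acgggeagaedcdfadc
   2 |  27 | adc
   3 |  10 | addacgggeagaedcdfadc
   4 |  21 | aedcdfadc
   5 |  19 | agaedcdfadc
   6 |   2 | agcacdbcaddacgggeagaedcdfadc
   7 |   8 | bcaddacgggeagaedcdfadc
   8 |   0 | bcagcacdbcaddacgggeagaedcdfadc
   9 |  29 | c
  10 |   4 | cacdbcaddacgggeagaedcdfadc
  11 |   9 | caddacgggeagaedcdfadc
  12 |   1 | cagcacdbcaddacgggeagaedcdfadc
  13 |   6 | cdbcaddacgggeagaedcdfadc
  14 |  24 | cdfadc
  15 |  14 | cgggeagaedcdfadc
  16 |  12 | dacgggeagaedcdfadc
  17 |   7 | dbcaddacgggeagaedcdfadc
  18 |  28 | dc
  19 |  23 | dcdfadc
  20 |  11 | ddacgggeagaedcdfadc
  21 |  25 | dfadc
  22 |  18 | eagaedcdfadc
  23 |  22 | edcdfadc
  24 |  26 | fadc
  25 |  20 | gaedcdfadc
  26 |   3 | gcacdbcaddacgggeagaedcdfadc
  27 |  17 | geagaedcdfadc
  28 |  16 | ggeagaedcdfadc
  29 |  15 | gggeagaedcdfadc

[5, 13, 27, 10, 21, 19, 2, 8, 0, 29, 4, 9, 1, 6, 24, 14, 12, 7, 28, 23, 11, 25, 18, 22, 26, 20, 3, 17, 16, 15]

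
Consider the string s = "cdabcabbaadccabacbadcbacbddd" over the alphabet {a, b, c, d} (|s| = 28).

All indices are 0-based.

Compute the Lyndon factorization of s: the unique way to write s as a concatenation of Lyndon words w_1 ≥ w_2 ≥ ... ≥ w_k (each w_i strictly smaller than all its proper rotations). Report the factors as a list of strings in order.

["cd", "abc", "abb", "aadccabacbadcbacbddd"]

emit factor 1: 'cd' (i=0, period=2)
emit factor 2: 'abc' (i=2, period=3)
emit factor 3: 'abb' (i=5, period=3)
emit factor 4: 'aadccabacbadcbacbddd' (i=8, period=20)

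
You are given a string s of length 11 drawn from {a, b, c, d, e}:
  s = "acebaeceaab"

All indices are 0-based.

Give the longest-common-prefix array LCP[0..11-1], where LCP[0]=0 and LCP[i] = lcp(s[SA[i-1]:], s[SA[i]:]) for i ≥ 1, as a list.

[0, 1, 1, 1, 0, 1, 0, 2, 0, 1, 1]

rank→(start, suffix):
  0 → (8, 'aab')
  1 → (9, 'ab')
  2 → (0, 'acebaeceaab')
  3 → (4, 'aeceaab')
  4 → (10, 'b')
  5 → (3, 'baeceaab')
  6 → (6, 'ceaab')
  7 → (1, 'cebaeceaab')
  8 → (7, 'eaab')
  9 → (2, 'ebaeceaab')
  10 → (5, 'eceaab')

SA = [8, 9, 0, 4, 10, 3, 6, 1, 7, 2, 5]
[i] adj suffixes → lcp
  [1] 8/9 → 1 ('a')
  [2] 9/0 → 1 ('a')
  [3] 0/4 → 1 ('a')
  [4] 4/10 → 0 ('')
  [5] 10/3 → 1 ('b')
  [6] 3/6 → 0 ('')
  [7] 6/1 → 2 ('ce')
  [8] 1/7 → 0 ('')
  [9] 7/2 → 1 ('e')
  [10] 2/5 → 1 ('e')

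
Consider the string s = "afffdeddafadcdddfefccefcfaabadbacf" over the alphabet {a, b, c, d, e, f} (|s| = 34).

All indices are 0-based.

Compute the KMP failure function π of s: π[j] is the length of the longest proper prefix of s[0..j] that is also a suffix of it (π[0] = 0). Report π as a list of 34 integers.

π[0] = 0
j=1 s[j]='f': π[1]=0 (border '')
j=2 s[j]='f': π[2]=0 (border '')
j=3 s[j]='f': π[3]=0 (border '')
j=4 s[j]='d': π[4]=0 (border '')
j=5 s[j]='e': π[5]=0 (border '')
j=6 s[j]='d': π[6]=0 (border '')
j=7 s[j]='d': π[7]=0 (border '')
j=8 s[j]='a': π[8]=1 (border 'a')
j=9 s[j]='f': π[9]=2 (border 'af')
j=10 s[j]='a': k: 2→0; π[10]=1 (border 'a')
j=11 s[j]='d': k: 1→0; π[11]=0 (border '')
j=12 s[j]='c': π[12]=0 (border '')
j=13 s[j]='d': π[13]=0 (border '')
j=14 s[j]='d': π[14]=0 (border '')
j=15 s[j]='d': π[15]=0 (border '')
j=16 s[j]='f': π[16]=0 (border '')
j=17 s[j]='e': π[17]=0 (border '')
j=18 s[j]='f': π[18]=0 (border '')
j=19 s[j]='c': π[19]=0 (border '')
j=20 s[j]='c': π[20]=0 (border '')
j=21 s[j]='e': π[21]=0 (border '')
j=22 s[j]='f': π[22]=0 (border '')
j=23 s[j]='c': π[23]=0 (border '')
j=24 s[j]='f': π[24]=0 (border '')
j=25 s[j]='a': π[25]=1 (border 'a')
j=26 s[j]='a': k: 1→0; π[26]=1 (border 'a')
j=27 s[j]='b': k: 1→0; π[27]=0 (border '')
j=28 s[j]='a': π[28]=1 (border 'a')
j=29 s[j]='d': k: 1→0; π[29]=0 (border '')
j=30 s[j]='b': π[30]=0 (border '')
j=31 s[j]='a': π[31]=1 (border 'a')
j=32 s[j]='c': k: 1→0; π[32]=0 (border '')
j=33 s[j]='f': π[33]=0 (border '')

[0, 0, 0, 0, 0, 0, 0, 0, 1, 2, 1, 0, 0, 0, 0, 0, 0, 0, 0, 0, 0, 0, 0, 0, 0, 1, 1, 0, 1, 0, 0, 1, 0, 0]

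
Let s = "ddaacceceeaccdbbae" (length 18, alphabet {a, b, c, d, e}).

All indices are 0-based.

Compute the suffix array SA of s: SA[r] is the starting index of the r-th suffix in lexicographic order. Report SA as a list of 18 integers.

rank→(start, suffix):
  0 → (2, 'aacceceeaccdbbae')
  1 → (10, 'accdbbae')
  2 → (3, 'acceceeaccdbbae')
  3 → (16, 'ae')
  4 → (15, 'bae')
  5 → (14, 'bbae')
  6 → (11, 'ccdbbae')
  7 → (4, 'cceceeaccdbbae')
  8 → (12, 'cdbbae')
  9 → (5, 'ceceeaccdbbae')
  10 → (7, 'ceeaccdbbae')
  11 → (1, 'daacceceeaccdbbae')
  12 → (13, 'dbbae')
  13 → (0, 'ddaacceceeaccdbbae')
  14 → (17, 'e')
  15 → (9, 'eaccdbbae')
  16 → (6, 'eceeaccdbbae')
  17 → (8, 'eeaccdbbae')

[2, 10, 3, 16, 15, 14, 11, 4, 12, 5, 7, 1, 13, 0, 17, 9, 6, 8]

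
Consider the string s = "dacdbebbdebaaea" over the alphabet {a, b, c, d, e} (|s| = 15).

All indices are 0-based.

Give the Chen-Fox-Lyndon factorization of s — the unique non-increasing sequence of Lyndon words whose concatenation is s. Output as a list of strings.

emit factor 1: 'd' (i=0, period=1)
emit factor 2: 'acdbebbdeb' (i=1, period=10)
emit factor 3: 'aae' (i=11, period=3)
emit factor 4: 'a' (i=14, period=1)

["d", "acdbebbdeb", "aae", "a"]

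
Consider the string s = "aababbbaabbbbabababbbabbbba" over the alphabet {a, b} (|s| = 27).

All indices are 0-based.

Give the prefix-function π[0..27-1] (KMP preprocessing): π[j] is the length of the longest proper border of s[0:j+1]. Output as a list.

[0, 1, 0, 1, 0, 0, 0, 1, 2, 3, 0, 0, 0, 1, 0, 1, 0, 1, 0, 0, 0, 1, 0, 0, 0, 0, 1]

π[0] = 0
j=1 s[j]='a': π[1]=1 (border 'a')
j=2 s[j]='b': k: 1→0; π[2]=0 (border '')
j=3 s[j]='a': π[3]=1 (border 'a')
j=4 s[j]='b': k: 1→0; π[4]=0 (border '')
j=5 s[j]='b': π[5]=0 (border '')
j=6 s[j]='b': π[6]=0 (border '')
j=7 s[j]='a': π[7]=1 (border 'a')
j=8 s[j]='a': π[8]=2 (border 'aa')
j=9 s[j]='b': π[9]=3 (border 'aab')
j=10 s[j]='b': k: 3→0; π[10]=0 (border '')
j=11 s[j]='b': π[11]=0 (border '')
j=12 s[j]='b': π[12]=0 (border '')
j=13 s[j]='a': π[13]=1 (border 'a')
j=14 s[j]='b': k: 1→0; π[14]=0 (border '')
j=15 s[j]='a': π[15]=1 (border 'a')
j=16 s[j]='b': k: 1→0; π[16]=0 (border '')
j=17 s[j]='a': π[17]=1 (border 'a')
j=18 s[j]='b': k: 1→0; π[18]=0 (border '')
j=19 s[j]='b': π[19]=0 (border '')
j=20 s[j]='b': π[20]=0 (border '')
j=21 s[j]='a': π[21]=1 (border 'a')
j=22 s[j]='b': k: 1→0; π[22]=0 (border '')
j=23 s[j]='b': π[23]=0 (border '')
j=24 s[j]='b': π[24]=0 (border '')
j=25 s[j]='b': π[25]=0 (border '')
j=26 s[j]='a': π[26]=1 (border 'a')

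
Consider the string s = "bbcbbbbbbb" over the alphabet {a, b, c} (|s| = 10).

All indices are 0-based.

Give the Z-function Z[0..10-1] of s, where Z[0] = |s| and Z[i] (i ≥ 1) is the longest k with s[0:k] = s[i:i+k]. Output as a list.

Z[0]=10
i=1: fresh scan; Z[1]=1 scan→box=[1,2)
i=2: fresh scan; Z[2]=0
i=3: fresh scan; Z[3]=2 scan→box=[3,5)
i=4: min(r-i=1, Z[1]=1)=1; Z[4]=2 scan→box=[4,6)
i=5: min(r-i=1, Z[1]=1)=1; Z[5]=2 scan→box=[5,7)
i=6: min(r-i=1, Z[1]=1)=1; Z[6]=2 scan→box=[6,8)
i=7: min(r-i=1, Z[1]=1)=1; Z[7]=2 scan→box=[7,9)
i=8: min(r-i=1, Z[1]=1)=1; Z[8]=2 scan→box=[8,10)
i=9: min(r-i=1, Z[1]=1)=1; Z[9]=1

[10, 1, 0, 2, 2, 2, 2, 2, 2, 1]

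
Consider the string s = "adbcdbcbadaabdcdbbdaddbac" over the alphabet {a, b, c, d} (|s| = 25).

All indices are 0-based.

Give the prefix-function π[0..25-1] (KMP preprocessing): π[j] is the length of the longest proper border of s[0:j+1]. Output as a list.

π[0] = 0
j=1 s[j]='d': π[1]=0 (border '')
j=2 s[j]='b': π[2]=0 (border '')
j=3 s[j]='c': π[3]=0 (border '')
j=4 s[j]='d': π[4]=0 (border '')
j=5 s[j]='b': π[5]=0 (border '')
j=6 s[j]='c': π[6]=0 (border '')
j=7 s[j]='b': π[7]=0 (border '')
j=8 s[j]='a': π[8]=1 (border 'a')
j=9 s[j]='d': π[9]=2 (border 'ad')
j=10 s[j]='a': k: 2→0; π[10]=1 (border 'a')
j=11 s[j]='a': k: 1→0; π[11]=1 (border 'a')
j=12 s[j]='b': k: 1→0; π[12]=0 (border '')
j=13 s[j]='d': π[13]=0 (border '')
j=14 s[j]='c': π[14]=0 (border '')
j=15 s[j]='d': π[15]=0 (border '')
j=16 s[j]='b': π[16]=0 (border '')
j=17 s[j]='b': π[17]=0 (border '')
j=18 s[j]='d': π[18]=0 (border '')
j=19 s[j]='a': π[19]=1 (border 'a')
j=20 s[j]='d': π[20]=2 (border 'ad')
j=21 s[j]='d': k: 2→0; π[21]=0 (border '')
j=22 s[j]='b': π[22]=0 (border '')
j=23 s[j]='a': π[23]=1 (border 'a')
j=24 s[j]='c': k: 1→0; π[24]=0 (border '')

[0, 0, 0, 0, 0, 0, 0, 0, 1, 2, 1, 1, 0, 0, 0, 0, 0, 0, 0, 1, 2, 0, 0, 1, 0]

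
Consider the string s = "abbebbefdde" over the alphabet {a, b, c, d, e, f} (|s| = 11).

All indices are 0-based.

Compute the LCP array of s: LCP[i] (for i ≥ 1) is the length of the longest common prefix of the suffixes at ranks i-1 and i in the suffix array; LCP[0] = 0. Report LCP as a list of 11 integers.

[0, 0, 3, 1, 2, 0, 1, 0, 1, 1, 0]

rank→(start, suffix):
  0 → (0, 'abbebbefdde')
  1 → (1, 'bbebbefdde')
  2 → (4, 'bbefdde')
  3 → (2, 'bebbefdde')
  4 → (5, 'befdde')
  5 → (8, 'dde')
  6 → (9, 'de')
  7 → (10, 'e')
  8 → (3, 'ebbefdde')
  9 → (6, 'efdde')
  10 → (7, 'fdde')

SA = [0, 1, 4, 2, 5, 8, 9, 10, 3, 6, 7]
i: (SA[i-1],SA[i]) lcp shared
  1: (0,1) 0 ''
  2: (1,4) 3 'bbe'
  3: (4,2) 1 'b'
  4: (2,5) 2 'be'
  5: (5,8) 0 ''
  6: (8,9) 1 'd'
  7: (9,10) 0 ''
  8: (10,3) 1 'e'
  9: (3,6) 1 'e'
  10: (6,7) 0 ''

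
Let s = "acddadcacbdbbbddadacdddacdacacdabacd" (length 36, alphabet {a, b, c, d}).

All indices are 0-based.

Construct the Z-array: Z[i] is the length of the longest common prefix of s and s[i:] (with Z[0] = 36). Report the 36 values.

Z[0]=36
i=1: i≥r, start 0; Z[1]=0
i=2: i≥r, start 0; Z[2]=0
i=3: i≥r, start 0; Z[3]=0
i=4: i≥r, start 0; Z[4]=1 scan→box=[4,5)
i=5: i≥r, start 0; Z[5]=0
i=6: i≥r, start 0; Z[6]=0
i=7: i≥r, start 0; Z[7]=2 scan→box=[7,9)
i=8: min(r-i=1, Z[1]=0)=0; Z[8]=0
i=9: i≥r, start 0; Z[9]=0
i=10: i≥r, start 0; Z[10]=0
i=11: i≥r, start 0; Z[11]=0
i=12: i≥r, start 0; Z[12]=0
i=13: i≥r, start 0; Z[13]=0
i=14: i≥r, start 0; Z[14]=0
i=15: i≥r, start 0; Z[15]=0
i=16: i≥r, start 0; Z[16]=1 scan→box=[16,17)
i=17: i≥r, start 0; Z[17]=0
i=18: i≥r, start 0; Z[18]=4 scan→box=[18,22)
i=19: min(r-i=3, Z[1]=0)=0; Z[19]=0
i=20: min(r-i=2, Z[2]=0)=0; Z[20]=0
i=21: min(r-i=1, Z[3]=0)=0; Z[21]=0
i=22: i≥r, start 0; Z[22]=0
i=23: i≥r, start 0; Z[23]=3 scan→box=[23,26)
i=24: min(r-i=2, Z[1]=0)=0; Z[24]=0
i=25: min(r-i=1, Z[2]=0)=0; Z[25]=0
i=26: i≥r, start 0; Z[26]=2 scan→box=[26,28)
i=27: min(r-i=1, Z[1]=0)=0; Z[27]=0
i=28: i≥r, start 0; Z[28]=3 scan→box=[28,31)
i=29: min(r-i=2, Z[1]=0)=0; Z[29]=0
i=30: min(r-i=1, Z[2]=0)=0; Z[30]=0
i=31: i≥r, start 0; Z[31]=1 scan→box=[31,32)
i=32: i≥r, start 0; Z[32]=0
i=33: i≥r, start 0; Z[33]=3 scan→box=[33,36)
i=34: min(r-i=2, Z[1]=0)=0; Z[34]=0
i=35: min(r-i=1, Z[2]=0)=0; Z[35]=0

[36, 0, 0, 0, 1, 0, 0, 2, 0, 0, 0, 0, 0, 0, 0, 0, 1, 0, 4, 0, 0, 0, 0, 3, 0, 0, 2, 0, 3, 0, 0, 1, 0, 3, 0, 0]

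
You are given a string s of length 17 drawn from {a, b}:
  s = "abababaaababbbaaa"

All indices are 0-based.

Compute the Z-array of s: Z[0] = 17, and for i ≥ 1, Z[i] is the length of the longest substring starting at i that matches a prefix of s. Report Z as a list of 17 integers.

[17, 0, 5, 0, 3, 0, 1, 1, 4, 0, 2, 0, 0, 0, 1, 1, 1]

Z[0]=17
i=1: outside box; Z[1]=0
i=2: outside box; Z[2]=5 grow→box=[2,7)
i=3: min(r-i=4, Z[1]=0)=0; Z[3]=0
i=4: min(r-i=3, Z[2]=5)=3; Z[4]=3
i=5: min(r-i=2, Z[3]=0)=0; Z[5]=0
i=6: min(r-i=1, Z[4]=3)=1; Z[6]=1
i=7: outside box; Z[7]=1 grow→box=[7,8)
i=8: outside box; Z[8]=4 grow→box=[8,12)
i=9: min(r-i=3, Z[1]=0)=0; Z[9]=0
i=10: min(r-i=2, Z[2]=5)=2; Z[10]=2
i=11: min(r-i=1, Z[3]=0)=0; Z[11]=0
i=12: outside box; Z[12]=0
i=13: outside box; Z[13]=0
i=14: outside box; Z[14]=1 grow→box=[14,15)
i=15: outside box; Z[15]=1 grow→box=[15,16)
i=16: outside box; Z[16]=1 grow→box=[16,17)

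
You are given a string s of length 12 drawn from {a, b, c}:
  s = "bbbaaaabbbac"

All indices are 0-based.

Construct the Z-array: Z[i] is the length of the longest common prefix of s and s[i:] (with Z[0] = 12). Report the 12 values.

Z[0]=12
i=1: outside box; Z[1]=2 scan→box=[1,3)
i=2: min(r-i=1, Z[1]=2)=1; Z[2]=1
i=3: outside box; Z[3]=0
i=4: outside box; Z[4]=0
i=5: outside box; Z[5]=0
i=6: outside box; Z[6]=0
i=7: outside box; Z[7]=4 scan→box=[7,11)
i=8: min(r-i=3, Z[1]=2)=2; Z[8]=2
i=9: min(r-i=2, Z[2]=1)=1; Z[9]=1
i=10: min(r-i=1, Z[3]=0)=0; Z[10]=0
i=11: outside box; Z[11]=0

[12, 2, 1, 0, 0, 0, 0, 4, 2, 1, 0, 0]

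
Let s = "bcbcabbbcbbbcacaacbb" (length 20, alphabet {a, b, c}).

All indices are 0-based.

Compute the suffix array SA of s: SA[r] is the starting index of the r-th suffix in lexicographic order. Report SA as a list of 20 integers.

[15, 4, 13, 16, 19, 18, 9, 5, 10, 6, 2, 11, 7, 0, 14, 3, 12, 17, 8, 1]

sorted suffixes:
  #0 SA[0]=15  'aacbb'
  #1 SA[1]=4  'abbbcbbbcacaacbb'
  #2 SA[2]=13  'acaacbb'
  #3 SA[3]=16  'acbb'
  #4 SA[4]=19  'b'
  #5 SA[5]=18  'bb'
  #6 SA[6]=9  'bbbcacaacbb'
  #7 SA[7]=5  'bbbcbbbcacaacbb'
  #8 SA[8]=10  'bbcacaacbb'
  #9 SA[9]=6  'bbcbbbcacaacbb'
  #10 SA[10]=2  'bcabbbcbbbcacaacbb'
  #11 SA[11]=11  'bcacaacbb'
  #12 SA[12]=7  'bcbbbcacaacbb'
  #13 SA[13]=0  'bcbcabbbcbbbcacaacbb'
  #14 SA[14]=14  'caacbb'
  #15 SA[15]=3  'cabbbcbbbcacaacbb'
  #16 SA[16]=12  'cacaacbb'
  #17 SA[17]=17  'cbb'
  #18 SA[18]=8  'cbbbcacaacbb'
  #19 SA[19]=1  'cbcabbbcbbbcacaacbb'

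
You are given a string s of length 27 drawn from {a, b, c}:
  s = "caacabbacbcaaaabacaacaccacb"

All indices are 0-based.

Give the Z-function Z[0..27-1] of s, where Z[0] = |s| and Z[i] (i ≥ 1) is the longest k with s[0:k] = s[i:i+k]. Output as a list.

Z[0]=27
i=1: fresh scan; Z[1]=0
i=2: fresh scan; Z[2]=0
i=3: fresh scan; Z[3]=2 grow→box=[3,5)
i=4: min(r-i=1, Z[1]=0)=0; Z[4]=0
i=5: fresh scan; Z[5]=0
i=6: fresh scan; Z[6]=0
i=7: fresh scan; Z[7]=0
i=8: fresh scan; Z[8]=1 grow→box=[8,9)
i=9: fresh scan; Z[9]=0
i=10: fresh scan; Z[10]=3 grow→box=[10,13)
i=11: min(r-i=2, Z[1]=0)=0; Z[11]=0
i=12: min(r-i=1, Z[2]=0)=0; Z[12]=0
i=13: fresh scan; Z[13]=0
i=14: fresh scan; Z[14]=0
i=15: fresh scan; Z[15]=0
i=16: fresh scan; Z[16]=0
i=17: fresh scan; Z[17]=5 grow→box=[17,22)
i=18: min(r-i=4, Z[1]=0)=0; Z[18]=0
i=19: min(r-i=3, Z[2]=0)=0; Z[19]=0
i=20: min(r-i=2, Z[3]=2)=2; Z[20]=2
i=21: min(r-i=1, Z[4]=0)=0; Z[21]=0
i=22: fresh scan; Z[22]=1 grow→box=[22,23)
i=23: fresh scan; Z[23]=2 grow→box=[23,25)
i=24: min(r-i=1, Z[1]=0)=0; Z[24]=0
i=25: fresh scan; Z[25]=1 grow→box=[25,26)
i=26: fresh scan; Z[26]=0

[27, 0, 0, 2, 0, 0, 0, 0, 1, 0, 3, 0, 0, 0, 0, 0, 0, 5, 0, 0, 2, 0, 1, 2, 0, 1, 0]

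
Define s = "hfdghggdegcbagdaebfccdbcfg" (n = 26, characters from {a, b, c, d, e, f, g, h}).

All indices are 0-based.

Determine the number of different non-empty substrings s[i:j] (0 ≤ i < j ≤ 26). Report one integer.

332

sorted suffixes:
  #0 SA[0]=15  'aebfccdbcfg'
  #1 SA[1]=12  'agdaebfccdbcfg'
  #2 SA[2]=11  'bagdaebfccdbcfg'
  #3 SA[3]=22  'bcfg'
  #4 SA[4]=17  'bfccdbcfg'
  #5 SA[5]=10  'cbagdaebfccdbcfg'
  #6 SA[6]=19  'ccdbcfg'
  #7 SA[7]=20  'cdbcfg'
  #8 SA[8]=23  'cfg'
  #9 SA[9]=14  'daebfccdbcfg'
  #10 SA[10]=21  'dbcfg'
  #11 SA[11]=7  'degcbagdaebfccdbcfg'
  #12 SA[12]=2  'dghggdegcbagdaebfccdbcfg'
  #13 SA[13]=16  'ebfccdbcfg'
  #14 SA[14]=8  'egcbagdaebfccdbcfg'
  #15 SA[15]=18  'fccdbcfg'
  #16 SA[16]=1  'fdghggdegcbagdaebfccdbcfg'
  #17 SA[17]=24  'fg'
  #18 SA[18]=25  'g'
  #19 SA[19]=9  'gcbagdaebfccdbcfg'
  #20 SA[20]=13  'gdaebfccdbcfg'
  #21 SA[21]=6  'gdegcbagdaebfccdbcfg'
  #22 SA[22]=5  'ggdegcbagdaebfccdbcfg'
  #23 SA[23]=3  'ghggdegcbagdaebfccdbcfg'
  #24 SA[24]=0  'hfdghggdegcbagdaebfccdbcfg'
  #25 SA[25]=4  'hggdegcbagdaebfccdbcfg'

SA = [15, 12, 11, 22, 17, 10, 19, 20, 23, 14, 21, 7, 2, 16, 8, 18, 1, 24, 25, 9, 13, 6, 5, 3, 0, 4]
i: (SA[i-1],SA[i]) lcp shared
  1: (15,12) 1 'a'
  2: (12,11) 0 ''
  3: (11,22) 1 'b'
  4: (22,17) 1 'b'
  5: (17,10) 0 ''
  6: (10,19) 1 'c'
  7: (19,20) 1 'c'
  8: (20,23) 1 'c'
  9: (23,14) 0 ''
  10: (14,21) 1 'd'
  11: (21,7) 1 'd'
  12: (7,2) 1 'd'
  13: (2,16) 0 ''
  14: (16,8) 1 'e'
  15: (8,18) 0 ''
  16: (18,1) 1 'f'
  17: (1,24) 1 'f'
  18: (24,25) 0 ''
  19: (25,9) 1 'g'
  20: (9,13) 1 'g'
  21: (13,6) 2 'gd'
  22: (6,5) 1 'g'
  23: (5,3) 1 'g'
  24: (3,0) 0 ''
  25: (0,4) 1 'h'

n(n+1)/2 = 26·27/2 = 351
Σ LCP = 0 + 1 + 0 + 1 + 1 + 0 + 1 + 1 + 1 + 0 + 1 + 1 + 1 + 0 + 1 + 0 + 1 + 1 + 0 + 1 + 1 + 2 + 1 + 1 + 0 + 1 = 19
distinct = 351 − 19 = 332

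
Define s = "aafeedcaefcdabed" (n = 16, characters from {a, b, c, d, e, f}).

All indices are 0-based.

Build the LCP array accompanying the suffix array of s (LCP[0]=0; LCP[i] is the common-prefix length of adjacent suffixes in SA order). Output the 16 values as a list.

rank→(start, suffix):
  0 → (0, 'aafeedcaefcdabed')
  1 → (12, 'abed')
  2 → (7, 'aefcdabed')
  3 → (1, 'afeedcaefcdabed')
  4 → (13, 'bed')
  5 → (6, 'caefcdabed')
  6 → (10, 'cdabed')
  7 → (15, 'd')
  8 → (11, 'dabed')
  9 → (5, 'dcaefcdabed')
  10 → (14, 'ed')
  11 → (4, 'edcaefcdabed')
  12 → (3, 'eedcaefcdabed')
  13 → (8, 'efcdabed')
  14 → (9, 'fcdabed')
  15 → (2, 'feedcaefcdabed')

SA = [0, 12, 7, 1, 13, 6, 10, 15, 11, 5, 14, 4, 3, 8, 9, 2]
rank  pair      lcp
   1  s[0:],s[12:]  1  'a'
   2  s[12:],s[7:]  1  'a'
   3  s[7:],s[1:]  1  'a'
   4  s[1:],s[13:]  0  ''
   5  s[13:],s[6:]  0  ''
   6  s[6:],s[10:]  1  'c'
   7  s[10:],s[15:]  0  ''
   8  s[15:],s[11:]  1  'd'
   9  s[11:],s[5:]  1  'd'
  10  s[5:],s[14:]  0  ''
  11  s[14:],s[4:]  2  'ed'
  12  s[4:],s[3:]  1  'e'
  13  s[3:],s[8:]  1  'e'
  14  s[8:],s[9:]  0  ''
  15  s[9:],s[2:]  1  'f'

[0, 1, 1, 1, 0, 0, 1, 0, 1, 1, 0, 2, 1, 1, 0, 1]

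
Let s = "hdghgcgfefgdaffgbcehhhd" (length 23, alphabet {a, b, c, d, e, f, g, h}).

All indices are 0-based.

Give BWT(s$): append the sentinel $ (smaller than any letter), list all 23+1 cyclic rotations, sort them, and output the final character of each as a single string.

ddgbghghfcgafefhfcdh$ghe

rank  rotation                  last
    0  $hdghgcgfefgdaffgbcehhhd  d
    1  affgbcehhhd$hdghgcgfefgd  d
    2  bcehhhd$hdghgcgfefgdaffg  g
    3  cehhhd$hdghgcgfefgdaffgb  b
    4  cgfefgdaffgbcehhhd$hdghg  g
    5  d$hdghgcgfefgdaffgbcehhh  h
    6  daffgbcehhhd$hdghgcgfefg  g
    7  dghgcgfefgdaffgbcehhhd$h  h
    8  efgdaffgbcehhhd$hdghgcgf  f
    9  ehhhd$hdghgcgfefgdaffgbc  c
   10  fefgdaffgbcehhhd$hdghgcg  g
   11  ffgbcehhhd$hdghgcgfefgda  a
   12  fgbcehhhd$hdghgcgfefgdaf  f
   13  fgdaffgbcehhhd$hdghgcgfe  e
   14  gbcehhhd$hdghgcgfefgdaff  f
   15  gcgfefgdaffgbcehhhd$hdgh  h
   16  gdaffgbcehhhd$hdghgcgfef  f
   17  gfefgdaffgbcehhhd$hdghgc  c
   18  ghgcgfefgdaffgbcehhhd$hd  d
   19  hd$hdghgcgfefgdaffgbcehh  h
   20  hdghgcgfefgdaffgbcehhhd$  $
   21  hgcgfefgdaffgbcehhhd$hdg  g
   22  hhd$hdghgcgfefgdaffgbceh  h
   23  hhhd$hdghgcgfefgdaffgbce  e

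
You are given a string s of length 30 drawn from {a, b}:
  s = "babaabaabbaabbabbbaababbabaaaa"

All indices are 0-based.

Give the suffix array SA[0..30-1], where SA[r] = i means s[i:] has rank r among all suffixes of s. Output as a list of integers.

sorted suffixes:
  #0 SA[0]=29  'a'
  #1 SA[1]=28  'aa'
  #2 SA[2]=27  'aaa'
  #3 SA[3]=26  'aaaa'
  #4 SA[4]=3  'aabaabbaabbabbbaababbabaaaa'
  #5 SA[5]=18  'aababbabaaaa'
  #6 SA[6]=6  'aabbaabbabbbaababbabaaaa'
  #7 SA[7]=10  'aabbabbbaababbabaaaa'
  #8 SA[8]=24  'abaaaa'
  #9 SA[9]=1  'abaabaabbaabbabbbaababbabaaaa'
  #10 SA[10]=4  'abaabbaabbabbbaababbabaaaa'
  #11 SA[11]=19  'ababbabaaaa'
  #12 SA[12]=7  'abbaabbabbbaababbabaaaa'
  #13 SA[13]=21  'abbabaaaa'
  #14 SA[14]=11  'abbabbbaababbabaaaa'
  #15 SA[15]=14  'abbbaababbabaaaa'
  #16 SA[16]=25  'baaaa'
  #17 SA[17]=2  'baabaabbaabbabbbaababbabaaaa'
  #18 SA[18]=17  'baababbabaaaa'
  #19 SA[19]=5  'baabbaabbabbbaababbabaaaa'
  #20 SA[20]=9  'baabbabbbaababbabaaaa'
  #21 SA[21]=23  'babaaaa'
  #22 SA[22]=0  'babaabaabbaabbabbbaababbabaaaa'
  #23 SA[23]=20  'babbabaaaa'
  #24 SA[24]=13  'babbbaababbabaaaa'
  #25 SA[25]=16  'bbaababbabaaaa'
  #26 SA[26]=8  'bbaabbabbbaababbabaaaa'
  #27 SA[27]=22  'bbabaaaa'
  #28 SA[28]=12  'bbabbbaababbabaaaa'
  #29 SA[29]=15  'bbbaababbabaaaa'

[29, 28, 27, 26, 3, 18, 6, 10, 24, 1, 4, 19, 7, 21, 11, 14, 25, 2, 17, 5, 9, 23, 0, 20, 13, 16, 8, 22, 12, 15]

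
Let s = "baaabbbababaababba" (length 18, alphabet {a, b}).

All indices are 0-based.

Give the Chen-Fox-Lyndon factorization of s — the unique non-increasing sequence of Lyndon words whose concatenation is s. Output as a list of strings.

emit factor 1: 'b' (i=0, period=1)
emit factor 2: 'aaabbbababaababb' (i=1, period=16)
emit factor 3: 'a' (i=17, period=1)

["b", "aaabbbababaababb", "a"]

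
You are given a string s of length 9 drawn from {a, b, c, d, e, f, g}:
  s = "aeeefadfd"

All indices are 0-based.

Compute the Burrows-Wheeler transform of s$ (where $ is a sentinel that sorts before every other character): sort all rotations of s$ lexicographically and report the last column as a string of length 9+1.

rank  rotation    last
    0  $aeeefadfd  d
    1  adfd$aeeef  f
    2  aeeefadfd$  $
    3  d$aeeefadf  f
    4  dfd$aeeefa  a
    5  eeefadfd$a  a
    6  eefadfd$ae  e
    7  efadfd$aee  e
    8  fadfd$aeee  e
    9  fd$aeeefad  d

df$faaeeed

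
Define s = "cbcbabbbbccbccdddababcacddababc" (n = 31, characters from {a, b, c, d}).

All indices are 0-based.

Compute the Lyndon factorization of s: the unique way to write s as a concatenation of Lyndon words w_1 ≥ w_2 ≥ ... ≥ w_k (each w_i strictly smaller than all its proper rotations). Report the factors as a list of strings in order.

emit factor 1: 'c' (i=0, period=1)
emit factor 2: 'bc' (i=1, period=2)
emit factor 3: 'b' (i=3, period=1)
emit factor 4: 'abbbbccbccddd' (i=4, period=13)
emit factor 5: 'ababcacdd' (i=17, period=9)
emit factor 6: 'ababc' (i=26, period=5)

["c", "bc", "b", "abbbbccbccddd", "ababcacdd", "ababc"]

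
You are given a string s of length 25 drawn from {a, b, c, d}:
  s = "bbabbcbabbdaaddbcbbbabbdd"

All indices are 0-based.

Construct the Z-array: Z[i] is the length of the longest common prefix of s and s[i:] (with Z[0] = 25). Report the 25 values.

Z[0]=25
i=1: i≥r, start 0; Z[1]=1 grow→box=[1,2)
i=2: i≥r, start 0; Z[2]=0
i=3: i≥r, start 0; Z[3]=2 grow→box=[3,5)
i=4: min(r-i=1, Z[1]=1)=1; Z[4]=1
i=5: i≥r, start 0; Z[5]=0
i=6: i≥r, start 0; Z[6]=1 grow→box=[6,7)
i=7: i≥r, start 0; Z[7]=0
i=8: i≥r, start 0; Z[8]=2 grow→box=[8,10)
i=9: min(r-i=1, Z[1]=1)=1; Z[9]=1
i=10: i≥r, start 0; Z[10]=0
i=11: i≥r, start 0; Z[11]=0
i=12: i≥r, start 0; Z[12]=0
i=13: i≥r, start 0; Z[13]=0
i=14: i≥r, start 0; Z[14]=0
i=15: i≥r, start 0; Z[15]=1 grow→box=[15,16)
i=16: i≥r, start 0; Z[16]=0
i=17: i≥r, start 0; Z[17]=2 grow→box=[17,19)
i=18: min(r-i=1, Z[1]=1)=1; Z[18]=5 grow→box=[18,23)
i=19: min(r-i=4, Z[1]=1)=1; Z[19]=1
i=20: min(r-i=3, Z[2]=0)=0; Z[20]=0
i=21: min(r-i=2, Z[3]=2)=2; Z[21]=2
i=22: min(r-i=1, Z[4]=1)=1; Z[22]=1
i=23: i≥r, start 0; Z[23]=0
i=24: i≥r, start 0; Z[24]=0

[25, 1, 0, 2, 1, 0, 1, 0, 2, 1, 0, 0, 0, 0, 0, 1, 0, 2, 5, 1, 0, 2, 1, 0, 0]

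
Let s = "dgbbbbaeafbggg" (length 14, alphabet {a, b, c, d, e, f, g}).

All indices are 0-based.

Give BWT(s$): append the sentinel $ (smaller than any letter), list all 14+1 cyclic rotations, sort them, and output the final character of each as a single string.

gbebbbgf$aagdgb

rank  rotation         last
    0  $dgbbbbaeafbggg  g
    1  aeafbggg$dgbbbb  b
    2  afbggg$dgbbbbae  e
    3  baeafbggg$dgbbb  b
    4  bbaeafbggg$dgbb  b
    5  bbbaeafbggg$dgb  b
    6  bbbbaeafbggg$dg  g
    7  bggg$dgbbbbaeaf  f
    8  dgbbbbaeafbggg$  $
    9  eafbggg$dgbbbba  a
   10  fbggg$dgbbbbaea  a
   11  g$dgbbbbaeafbgg  g
   12  gbbbbaeafbggg$d  d
   13  gg$dgbbbbaeafbg  g
   14  ggg$dgbbbbaeafb  b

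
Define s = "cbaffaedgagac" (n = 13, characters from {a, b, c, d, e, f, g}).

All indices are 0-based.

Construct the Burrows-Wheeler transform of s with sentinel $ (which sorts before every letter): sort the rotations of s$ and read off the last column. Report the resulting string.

rank  rotation        last
    0  $cbaffaedgagac  c
    1  ac$cbaffaedgag  g
    2  aedgagac$cbaff  f
    3  affaedgagac$cb  b
    4  agac$cbaffaedg  g
    5  baffaedgagac$c  c
    6  c$cbaffaedgaga  a
    7  cbaffaedgagac$  $
    8  dgagac$cbaffae  e
    9  edgagac$cbaffa  a
   10  faedgagac$cbaf  f
   11  ffaedgagac$cba  a
   12  gac$cbaffaedga  a
   13  gagac$cbaffaed  d

cgfbgca$eafaad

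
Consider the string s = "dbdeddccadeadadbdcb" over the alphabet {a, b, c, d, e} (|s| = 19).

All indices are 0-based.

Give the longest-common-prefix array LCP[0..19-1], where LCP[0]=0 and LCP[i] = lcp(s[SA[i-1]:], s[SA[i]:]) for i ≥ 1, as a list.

[0, 2, 2, 0, 1, 2, 0, 1, 1, 0, 1, 3, 1, 2, 1, 1, 2, 0, 1]

rank | idx | suffix
   0 |  11 | adadbdcb
   1 |  13 | adbdcb
   2 |   8 | adeadadbdcb
   3 |  18 | b
   4 |  15 | bdcb
   5 |   1 | bdeddccadeadadbdcb
   6 |   7 | cadeadadbdcb
   7 |  17 | cb
   8 |   6 | ccadeadadbdcb
   9 |  12 | dadbdcb
  10 |  14 | dbdcb
  11 |   0 | dbdeddccadeadadbdcb
  12 |  16 | dcb
  13 |   5 | dccadeadadbdcb
  14 |   4 | ddccadeadadbdcb
  15 |   9 | deadadbdcb
  16 |   2 | deddccadeadadbdcb
  17 |  10 | eadadbdcb
  18 |   3 | eddccadeadadbdcb

SA = [11, 13, 8, 18, 15, 1, 7, 17, 6, 12, 14, 0, 16, 5, 4, 9, 2, 10, 3]
[i] adj suffixes → lcp
  [1] 11/13 → 2 ('ad')
  [2] 13/8 → 2 ('ad')
  [3] 8/18 → 0 ('')
  [4] 18/15 → 1 ('b')
  [5] 15/1 → 2 ('bd')
  [6] 1/7 → 0 ('')
  [7] 7/17 → 1 ('c')
  [8] 17/6 → 1 ('c')
  [9] 6/12 → 0 ('')
  [10] 12/14 → 1 ('d')
  [11] 14/0 → 3 ('dbd')
  [12] 0/16 → 1 ('d')
  [13] 16/5 → 2 ('dc')
  [14] 5/4 → 1 ('d')
  [15] 4/9 → 1 ('d')
  [16] 9/2 → 2 ('de')
  [17] 2/10 → 0 ('')
  [18] 10/3 → 1 ('e')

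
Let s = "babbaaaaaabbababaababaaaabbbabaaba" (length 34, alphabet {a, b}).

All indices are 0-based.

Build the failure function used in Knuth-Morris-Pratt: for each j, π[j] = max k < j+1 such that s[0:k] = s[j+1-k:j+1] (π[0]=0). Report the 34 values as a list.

[0, 0, 1, 1, 2, 0, 0, 0, 0, 0, 1, 1, 2, 3, 2, 3, 2, 0, 1, 2, 3, 2, 0, 0, 0, 1, 1, 1, 2, 3, 2, 0, 1, 2]

π[0] = 0
j=1 s[j]='a': π[1]=0 (border '')
j=2 s[j]='b': π[2]=1 (border 'b')
j=3 s[j]='b': k: 1→0; π[3]=1 (border 'b')
j=4 s[j]='a': π[4]=2 (border 'ba')
j=5 s[j]='a': k: 2→0; π[5]=0 (border '')
j=6 s[j]='a': π[6]=0 (border '')
j=7 s[j]='a': π[7]=0 (border '')
j=8 s[j]='a': π[8]=0 (border '')
j=9 s[j]='a': π[9]=0 (border '')
j=10 s[j]='b': π[10]=1 (border 'b')
j=11 s[j]='b': k: 1→0; π[11]=1 (border 'b')
j=12 s[j]='a': π[12]=2 (border 'ba')
j=13 s[j]='b': π[13]=3 (border 'bab')
j=14 s[j]='a': k: 3→1; π[14]=2 (border 'ba')
j=15 s[j]='b': π[15]=3 (border 'bab')
j=16 s[j]='a': k: 3→1; π[16]=2 (border 'ba')
j=17 s[j]='a': k: 2→0; π[17]=0 (border '')
j=18 s[j]='b': π[18]=1 (border 'b')
j=19 s[j]='a': π[19]=2 (border 'ba')
j=20 s[j]='b': π[20]=3 (border 'bab')
j=21 s[j]='a': k: 3→1; π[21]=2 (border 'ba')
j=22 s[j]='a': k: 2→0; π[22]=0 (border '')
j=23 s[j]='a': π[23]=0 (border '')
j=24 s[j]='a': π[24]=0 (border '')
j=25 s[j]='b': π[25]=1 (border 'b')
j=26 s[j]='b': k: 1→0; π[26]=1 (border 'b')
j=27 s[j]='b': k: 1→0; π[27]=1 (border 'b')
j=28 s[j]='a': π[28]=2 (border 'ba')
j=29 s[j]='b': π[29]=3 (border 'bab')
j=30 s[j]='a': k: 3→1; π[30]=2 (border 'ba')
j=31 s[j]='a': k: 2→0; π[31]=0 (border '')
j=32 s[j]='b': π[32]=1 (border 'b')
j=33 s[j]='a': π[33]=2 (border 'ba')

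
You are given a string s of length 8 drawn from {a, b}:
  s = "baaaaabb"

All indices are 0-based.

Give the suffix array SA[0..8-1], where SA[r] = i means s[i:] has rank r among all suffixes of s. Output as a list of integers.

rank | idx | suffix
   0 |   1 | aaaaabb
   1 |   2 | aaaabb
   2 |   3 | aaabb
   3 |   4 | aabb
   4 |   5 | abb
   5 |   7 | b
   6 |   0 | baaaaabb
   7 |   6 | bb

[1, 2, 3, 4, 5, 7, 0, 6]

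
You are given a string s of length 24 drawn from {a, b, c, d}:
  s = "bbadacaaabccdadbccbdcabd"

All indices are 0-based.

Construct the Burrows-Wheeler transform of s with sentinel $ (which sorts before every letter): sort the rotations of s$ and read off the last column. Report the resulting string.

rank  rotation                   last
    0  $bbadacaaabccdadbccbdcabd  d
    1  aaabccdadbccbdcabd$bbadac  c
    2  aabccdadbccbdcabd$bbadaca  a
    3  abccdadbccbdcabd$bbadacaa  a
    4  abd$bbadacaaabccdadbccbdc  c
    5  acaaabccdadbccbdcabd$bbad  d
    6  adacaaabccdadbccbdcabd$bb  b
    7  adbccbdcabd$bbadacaaabccd  d
    8  badacaaabccdadbccbdcabd$b  b
    9  bbadacaaabccdadbccbdcabd$  $
   10  bccbdcabd$bbadacaaabccdad  d
   11  bccdadbccbdcabd$bbadacaaa  a
   12  bd$bbadacaaabccdadbccbdca  a
   13  bdcabd$bbadacaaabccdadbcc  c
   14  caaabccdadbccbdcabd$bbada  a
   15  cabd$bbadacaaabccdadbccbd  d
   16  cbdcabd$bbadacaaabccdadbc  c
   17  ccbdcabd$bbadacaaabccdadb  b
   18  ccdadbccbdcabd$bbadacaaab  b
   19  cdadbccbdcabd$bbadacaaabc  c
   20  d$bbadacaaabccdadbccbdcab  b
   21  dacaaabccdadbccbdcabd$bba  a
   22  dadbccbdcabd$bbadacaaabcc  c
   23  dbccbdcabd$bbadacaaabccda  a
   24  dcabd$bbadacaaabccdadbccb  b

dcaacdbdb$daacadcbbcbacab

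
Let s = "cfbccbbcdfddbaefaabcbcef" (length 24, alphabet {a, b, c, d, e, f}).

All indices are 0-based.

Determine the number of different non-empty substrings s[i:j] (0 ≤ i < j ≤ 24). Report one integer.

277

rank→(start, suffix):
  0 → (16, 'aabcbcef')
  1 → (17, 'abcbcef')
  2 → (13, 'aefaabcbcef')
  3 → (12, 'baefaabcbcef')
  4 → (5, 'bbcdfddbaefaabcbcef')
  5 → (18, 'bcbcef')
  6 → (2, 'bccbbcdfddbaefaabcbcef')
  7 → (6, 'bcdfddbaefaabcbcef')
  8 → (20, 'bcef')
  9 → (4, 'cbbcdfddbaefaabcbcef')
  10 → (19, 'cbcef')
  11 → (3, 'ccbbcdfddbaefaabcbcef')
  12 → (7, 'cdfddbaefaabcbcef')
  13 → (21, 'cef')
  14 → (0, 'cfbccbbcdfddbaefaabcbcef')
  15 → (11, 'dbaefaabcbcef')
  16 → (10, 'ddbaefaabcbcef')
  17 → (8, 'dfddbaefaabcbcef')
  18 → (22, 'ef')
  19 → (14, 'efaabcbcef')
  20 → (23, 'f')
  21 → (15, 'faabcbcef')
  22 → (1, 'fbccbbcdfddbaefaabcbcef')
  23 → (9, 'fddbaefaabcbcef')

SA = [16, 17, 13, 12, 5, 18, 2, 6, 20, 4, 19, 3, 7, 21, 0, 11, 10, 8, 22, 14, 23, 15, 1, 9]
i: (SA[i-1],SA[i]) lcp shared
  1: (16,17) 1 'a'
  2: (17,13) 1 'a'
  3: (13,12) 0 ''
  4: (12,5) 1 'b'
  5: (5,18) 1 'b'
  6: (18,2) 2 'bc'
  7: (2,6) 2 'bc'
  8: (6,20) 2 'bc'
  9: (20,4) 0 ''
  10: (4,19) 2 'cb'
  11: (19,3) 1 'c'
  12: (3,7) 1 'c'
  13: (7,21) 1 'c'
  14: (21,0) 1 'c'
  15: (0,11) 0 ''
  16: (11,10) 1 'd'
  17: (10,8) 1 'd'
  18: (8,22) 0 ''
  19: (22,14) 2 'ef'
  20: (14,23) 0 ''
  21: (23,15) 1 'f'
  22: (15,1) 1 'f'
  23: (1,9) 1 'f'

n(n+1)/2 = 24·25/2 = 300
Σ LCP = 0 + 1 + 1 + 0 + 1 + 1 + 2 + 2 + 2 + 0 + 2 + 1 + 1 + 1 + 1 + 0 + 1 + 1 + 0 + 2 + 0 + 1 + 1 + 1 = 23
distinct = 300 − 23 = 277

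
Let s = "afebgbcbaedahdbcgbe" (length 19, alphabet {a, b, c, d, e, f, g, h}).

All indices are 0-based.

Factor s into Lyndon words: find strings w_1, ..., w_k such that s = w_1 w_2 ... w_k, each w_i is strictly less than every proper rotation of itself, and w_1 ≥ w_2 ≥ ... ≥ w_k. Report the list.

["afebgbcb", "aedahdbcgbe"]

emit factor 1: 'afebgbcb' (i=0, period=8)
emit factor 2: 'aedahdbcgbe' (i=8, period=11)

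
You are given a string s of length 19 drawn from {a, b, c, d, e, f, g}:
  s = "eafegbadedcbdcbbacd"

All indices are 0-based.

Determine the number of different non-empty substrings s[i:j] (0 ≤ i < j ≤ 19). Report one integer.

174

rank→(start, suffix):
  0 → (16, 'acd')
  1 → (6, 'adedcbdcbbacd')
  2 → (1, 'afegbadedcbdcbbacd')
  3 → (15, 'bacd')
  4 → (5, 'badedcbdcbbacd')
  5 → (14, 'bbacd')
  6 → (11, 'bdcbbacd')
  7 → (13, 'cbbacd')
  8 → (10, 'cbdcbbacd')
  9 → (17, 'cd')
  10 → (18, 'd')
  11 → (12, 'dcbbacd')
  12 → (9, 'dcbdcbbacd')
  13 → (7, 'dedcbdcbbacd')
  14 → (0, 'eafegbadedcbdcbbacd')
  15 → (8, 'edcbdcbbacd')
  16 → (3, 'egbadedcbdcbbacd')
  17 → (2, 'fegbadedcbdcbbacd')
  18 → (4, 'gbadedcbdcbbacd')

SA = [16, 6, 1, 15, 5, 14, 11, 13, 10, 17, 18, 12, 9, 7, 0, 8, 3, 2, 4]
rank  pair      lcp
   1  s[16:],s[6:]  1  'a'
   2  s[6:],s[1:]  1  'a'
   3  s[1:],s[15:]  0  ''
   4  s[15:],s[5:]  2  'ba'
   5  s[5:],s[14:]  1  'b'
   6  s[14:],s[11:]  1  'b'
   7  s[11:],s[13:]  0  ''
   8  s[13:],s[10:]  2  'cb'
   9  s[10:],s[17:]  1  'c'
  10  s[17:],s[18:]  0  ''
  11  s[18:],s[12:]  1  'd'
  12  s[12:],s[9:]  3  'dcb'
  13  s[9:],s[7:]  1  'd'
  14  s[7:],s[0:]  0  ''
  15  s[0:],s[8:]  1  'e'
  16  s[8:],s[3:]  1  'e'
  17  s[3:],s[2:]  0  ''
  18  s[2:],s[4:]  0  ''

n(n+1)/2 = 19·20/2 = 190
Σ LCP = 0 + 1 + 1 + 0 + 2 + 1 + 1 + 0 + 2 + 1 + 0 + 1 + 3 + 1 + 0 + 1 + 1 + 0 + 0 = 16
distinct = 190 − 16 = 174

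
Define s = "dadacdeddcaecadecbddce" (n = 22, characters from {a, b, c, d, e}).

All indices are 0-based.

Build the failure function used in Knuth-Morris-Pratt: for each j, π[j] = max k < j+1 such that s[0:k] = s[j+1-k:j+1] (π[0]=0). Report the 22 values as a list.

π[0] = 0
j=1 s[j]='a': π[1]=0 (border '')
j=2 s[j]='d': π[2]=1 (border 'd')
j=3 s[j]='a': π[3]=2 (border 'da')
j=4 s[j]='c': k: 2→0; π[4]=0 (border '')
j=5 s[j]='d': π[5]=1 (border 'd')
j=6 s[j]='e': k: 1→0; π[6]=0 (border '')
j=7 s[j]='d': π[7]=1 (border 'd')
j=8 s[j]='d': k: 1→0; π[8]=1 (border 'd')
j=9 s[j]='c': k: 1→0; π[9]=0 (border '')
j=10 s[j]='a': π[10]=0 (border '')
j=11 s[j]='e': π[11]=0 (border '')
j=12 s[j]='c': π[12]=0 (border '')
j=13 s[j]='a': π[13]=0 (border '')
j=14 s[j]='d': π[14]=1 (border 'd')
j=15 s[j]='e': k: 1→0; π[15]=0 (border '')
j=16 s[j]='c': π[16]=0 (border '')
j=17 s[j]='b': π[17]=0 (border '')
j=18 s[j]='d': π[18]=1 (border 'd')
j=19 s[j]='d': k: 1→0; π[19]=1 (border 'd')
j=20 s[j]='c': k: 1→0; π[20]=0 (border '')
j=21 s[j]='e': π[21]=0 (border '')

[0, 0, 1, 2, 0, 1, 0, 1, 1, 0, 0, 0, 0, 0, 1, 0, 0, 0, 1, 1, 0, 0]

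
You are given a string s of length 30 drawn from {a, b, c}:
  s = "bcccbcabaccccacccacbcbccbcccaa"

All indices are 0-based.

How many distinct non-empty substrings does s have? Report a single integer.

395

rank→(start, suffix):
  0 → (29, 'a')
  1 → (28, 'aa')
  2 → (6, 'abaccccacccacbcbccbcccaa')
  3 → (17, 'acbcbccbcccaa')
  4 → (13, 'acccacbcbccbcccaa')
  5 → (8, 'accccacccacbcbccbcccaa')
  6 → (7, 'baccccacccacbcbccbcccaa')
  7 → (4, 'bcabaccccacccacbcbccbcccaa')
  8 → (19, 'bcbccbcccaa')
  9 → (21, 'bccbcccaa')
  10 → (24, 'bcccaa')
  11 → (0, 'bcccbcabaccccacccacbcbccbcccaa')
  12 → (27, 'caa')
  13 → (5, 'cabaccccacccacbcbccbcccaa')
  14 → (16, 'cacbcbccbcccaa')
  15 → (12, 'cacccacbcbccbcccaa')
  16 → (3, 'cbcabaccccacccacbcbccbcccaa')
  17 → (18, 'cbcbccbcccaa')
  18 → (20, 'cbccbcccaa')
  19 → (23, 'cbcccaa')
  20 → (26, 'ccaa')
  21 → (15, 'ccacbcbccbcccaa')
  22 → (11, 'ccacccacbcbccbcccaa')
  23 → (2, 'ccbcabaccccacccacbcbccbcccaa')
  24 → (22, 'ccbcccaa')
  25 → (25, 'cccaa')
  26 → (14, 'cccacbcbccbcccaa')
  27 → (10, 'cccacccacbcbccbcccaa')
  28 → (1, 'cccbcabaccccacccacbcbccbcccaa')
  29 → (9, 'ccccacccacbcbccbcccaa')

SA = [29, 28, 6, 17, 13, 8, 7, 4, 19, 21, 24, 0, 27, 5, 16, 12, 3, 18, 20, 23, 26, 15, 11, 2, 22, 25, 14, 10, 1, 9]
i: (SA[i-1],SA[i]) lcp shared
  1: (29,28) 1 'a'
  2: (28,6) 1 'a'
  3: (6,17) 1 'a'
  4: (17,13) 2 'ac'
  5: (13,8) 4 'accc'
  6: (8,7) 0 ''
  7: (7,4) 1 'b'
  8: (4,19) 2 'bc'
  9: (19,21) 2 'bc'
  10: (21,24) 3 'bcc'
  11: (24,0) 4 'bccc'
  12: (0,27) 0 ''
  13: (27,5) 2 'ca'
  14: (5,16) 2 'ca'
  15: (16,12) 3 'cac'
  16: (12,3) 1 'c'
  17: (3,18) 3 'cbc'
  18: (18,20) 3 'cbc'
  19: (20,23) 4 'cbcc'
  20: (23,26) 1 'c'
  21: (26,15) 3 'cca'
  22: (15,11) 4 'ccac'
  23: (11,2) 2 'cc'
  24: (2,22) 4 'ccbc'
  25: (22,25) 2 'cc'
  26: (25,14) 4 'ccca'
  27: (14,10) 5 'cccac'
  28: (10,1) 3 'ccc'
  29: (1,9) 3 'ccc'

n(n+1)/2 = 30·31/2 = 465
Σ LCP = 0 + 1 + 1 + 1 + 2 + 4 + 0 + 1 + 2 + 2 + 3 + 4 + 0 + 2 + 2 + 3 + 1 + 3 + 3 + 4 + 1 + 3 + 4 + 2 + 4 + 2 + 4 + 5 + 3 + 3 = 70
distinct = 465 − 70 = 395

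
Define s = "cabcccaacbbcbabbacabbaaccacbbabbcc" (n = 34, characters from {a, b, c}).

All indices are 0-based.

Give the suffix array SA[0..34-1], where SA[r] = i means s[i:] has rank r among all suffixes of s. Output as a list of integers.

rank | idx | suffix
   0 |   6 | aacbbcbabbacabbaaccacbbabbcc
   1 |  21 | aaccacbbabbcc
   2 |  18 | abbaaccacbbabbcc
   3 |  13 | abbacabbaaccacbbabbcc
   4 |  29 | abbcc
   5 |   1 | abcccaacbbcbabbacabbaaccacbbabbcc
   6 |  16 | acabbaaccacbbabbcc
   7 |  25 | acbbabbcc
   8 |   7 | acbbcbabbacabbaaccacbbabbcc
   9 |  22 | accacbbabbcc
  10 |  20 | baaccacbbabbcc
  11 |  12 | babbacabbaaccacbbabbcc
  12 |  28 | babbcc
  13 |  15 | bacabbaaccacbbabbcc
  14 |  19 | bbaaccacbbabbcc
  15 |  27 | bbabbcc
  16 |  14 | bbacabbaaccacbbabbcc
  17 |   9 | bbcbabbacabbaaccacbbabbcc
  18 |  30 | bbcc
  19 |  10 | bcbabbacabbaaccacbbabbcc
  20 |  31 | bcc
  21 |   2 | bcccaacbbcbabbacabbaaccacbbabbcc
  22 |  33 | c
  23 |   5 | caacbbcbabbacabbaaccacbbabbcc
  24 |  17 | cabbaaccacbbabbcc
  25 |   0 | cabcccaacbbcbabbacabbaaccacbbabbcc
  26 |  24 | cacbbabbcc
  27 |  11 | cbabbacabbaaccacbbabbcc
  28 |  26 | cbbabbcc
  29 |   8 | cbbcbabbacabbaaccacbbabbcc
  30 |  32 | cc
  31 |   4 | ccaacbbcbabbacabbaaccacbbabbcc
  32 |  23 | ccacbbabbcc
  33 |   3 | cccaacbbcbabbacabbaaccacbbabbcc

[6, 21, 18, 13, 29, 1, 16, 25, 7, 22, 20, 12, 28, 15, 19, 27, 14, 9, 30, 10, 31, 2, 33, 5, 17, 0, 24, 11, 26, 8, 32, 4, 23, 3]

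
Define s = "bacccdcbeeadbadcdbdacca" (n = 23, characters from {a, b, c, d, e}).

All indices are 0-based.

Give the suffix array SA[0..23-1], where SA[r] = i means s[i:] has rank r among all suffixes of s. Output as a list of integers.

sorted suffixes:
  #0 SA[0]=22  'a'
  #1 SA[1]=19  'acca'
  #2 SA[2]=1  'acccdcbeeadbadcdbdacca'
  #3 SA[3]=10  'adbadcdbdacca'
  #4 SA[4]=13  'adcdbdacca'
  #5 SA[5]=0  'bacccdcbeeadbadcdbdacca'
  #6 SA[6]=12  'badcdbdacca'
  #7 SA[7]=17  'bdacca'
  #8 SA[8]=7  'beeadbadcdbdacca'
  #9 SA[9]=21  'ca'
  #10 SA[10]=6  'cbeeadbadcdbdacca'
  #11 SA[11]=20  'cca'
  #12 SA[12]=2  'cccdcbeeadbadcdbdacca'
  #13 SA[13]=3  'ccdcbeeadbadcdbdacca'
  #14 SA[14]=15  'cdbdacca'
  #15 SA[15]=4  'cdcbeeadbadcdbdacca'
  #16 SA[16]=18  'dacca'
  #17 SA[17]=11  'dbadcdbdacca'
  #18 SA[18]=16  'dbdacca'
  #19 SA[19]=5  'dcbeeadbadcdbdacca'
  #20 SA[20]=14  'dcdbdacca'
  #21 SA[21]=9  'eadbadcdbdacca'
  #22 SA[22]=8  'eeadbadcdbdacca'

[22, 19, 1, 10, 13, 0, 12, 17, 7, 21, 6, 20, 2, 3, 15, 4, 18, 11, 16, 5, 14, 9, 8]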